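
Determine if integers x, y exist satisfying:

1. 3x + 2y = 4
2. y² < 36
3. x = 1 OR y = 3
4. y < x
No

A contradictory subset is {3x + 2y = 4, x = 1 OR y = 3, y < x}. No integer assignment can satisfy these jointly:

  - 3x + 2y = 4: is a linear equation tying the variables together
  - x = 1 OR y = 3: forces a choice: either x = 1 or y = 3
  - y < x: bounds one variable relative to another variable

Split on the disjunction (x = 1 OR y = 3):
  • If x = 1: with x = 1, every remaining term of the linear equation is divisible by 2, so the left side is ≡ 0 (mod 2); but the right side 1 ≡ 1 (mod 2). No integers can satisfy it.
  • If y = 3: with y = 3, every remaining term of the linear equation is divisible by 3, so the left side is ≡ 0 (mod 3); but the right side -2 ≡ 1 (mod 3). No integers can satisfy it.
Both branches are infeasible, so the system has no integer solution.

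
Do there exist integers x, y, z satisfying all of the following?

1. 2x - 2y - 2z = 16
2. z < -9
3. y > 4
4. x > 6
Yes

Take x = 7, y = 9, z = -10. Substituting into each constraint:
  (1) 2(7) - 2(9) - 2(-10) = 16 ✓
  (2) -10 < -9 ✓
  (3) 9 > 4 ✓
  (4) 7 > 6 ✓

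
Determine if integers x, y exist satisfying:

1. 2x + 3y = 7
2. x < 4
Yes

Take x = 2, y = 1. Substituting into each constraint:
  (1) 2(2) + 3(1) = 7 ✓
  (2) 2 < 4 ✓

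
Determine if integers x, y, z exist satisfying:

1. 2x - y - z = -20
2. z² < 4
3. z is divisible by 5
Yes

Take x = -10, y = 0, z = 0. Substituting into each constraint:
  (1) 2(-10) + 0 + 0 = -20 ✓
  (2) z² = (0)² = 0, and 0 < 4 ✓
  (3) 0 = 5 × 0, remainder 0 ✓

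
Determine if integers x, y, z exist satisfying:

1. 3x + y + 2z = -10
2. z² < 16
Yes

Take x = -4, y = 2, z = 0. Substituting into each constraint:
  (1) 3(-4) + 2 + 2(0) = -10 ✓
  (2) z² = (0)² = 0, and 0 < 16 ✓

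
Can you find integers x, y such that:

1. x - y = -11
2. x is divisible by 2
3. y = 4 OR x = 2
Yes

Take x = 2, y = 13. Substituting into each constraint:
  (1) 2 + (-13) = -11 ✓
  (2) 2 = 2 × 1, remainder 0 ✓
  (3) x = 2, target 2 ✓ (second branch holds)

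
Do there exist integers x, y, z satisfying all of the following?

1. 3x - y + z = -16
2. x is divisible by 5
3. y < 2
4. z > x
Yes

Take x = -5, y = -3, z = -4. Substituting into each constraint:
  (1) 3(-5) + 3 + (-4) = -16 ✓
  (2) -5 = 5 × -1, remainder 0 ✓
  (3) -3 < 2 ✓
  (4) -4 > -5 ✓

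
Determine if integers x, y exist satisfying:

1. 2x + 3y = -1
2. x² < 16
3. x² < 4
Yes

Take x = 1, y = -1. Substituting into each constraint:
  (1) 2(1) + 3(-1) = -1 ✓
  (2) x² = (1)² = 1, and 1 < 16 ✓
  (3) x² = (1)² = 1, and 1 < 4 ✓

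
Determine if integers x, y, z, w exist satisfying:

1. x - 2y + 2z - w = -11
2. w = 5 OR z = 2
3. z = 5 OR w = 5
Yes

Take x = -18, y = 0, z = 6, w = 5. Substituting into each constraint:
  (1) (-18) - 2(0) + 2(6) + (-5) = -11 ✓
  (2) w = 5, target 5 ✓ (first branch holds)
  (3) w = 5, target 5 ✓ (second branch holds)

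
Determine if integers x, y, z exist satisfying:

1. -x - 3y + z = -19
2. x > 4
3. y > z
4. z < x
Yes

Take x = 5, y = 5, z = 1. Substituting into each constraint:
  (1) (-5) - 3(5) + 1 = -19 ✓
  (2) 5 > 4 ✓
  (3) 5 > 1 ✓
  (4) 1 < 5 ✓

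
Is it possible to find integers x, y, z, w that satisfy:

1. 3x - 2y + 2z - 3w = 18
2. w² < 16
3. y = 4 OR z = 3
Yes

Take x = 4, y = 0, z = 3, w = 0. Substituting into each constraint:
  (1) 3(4) - 2(0) + 2(3) - 3(0) = 18 ✓
  (2) w² = (0)² = 0, and 0 < 16 ✓
  (3) z = 3, target 3 ✓ (second branch holds)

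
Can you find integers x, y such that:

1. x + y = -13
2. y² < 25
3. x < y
Yes

Take x = -13, y = 0. Substituting into each constraint:
  (1) (-13) + 0 = -13 ✓
  (2) y² = (0)² = 0, and 0 < 25 ✓
  (3) -13 < 0 ✓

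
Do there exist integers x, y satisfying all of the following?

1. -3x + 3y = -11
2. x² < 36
No

Even the single constraint (-3x + 3y = -11) is infeasible over the integers.

  - -3x + 3y = -11: every term on the left is divisible by 3, so the LHS ≡ 0 (mod 3), but the RHS -11 is not — no integer solution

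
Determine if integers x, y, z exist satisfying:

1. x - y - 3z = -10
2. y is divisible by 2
Yes

Take x = -10, y = 0, z = 0. Substituting into each constraint:
  (1) (-10) + 0 - 3(0) = -10 ✓
  (2) 0 = 2 × 0, remainder 0 ✓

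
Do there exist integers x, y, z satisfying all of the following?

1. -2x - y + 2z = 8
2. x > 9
Yes

Take x = 10, y = 0, z = 14. Substituting into each constraint:
  (1) -2(10) + 0 + 2(14) = 8 ✓
  (2) 10 > 9 ✓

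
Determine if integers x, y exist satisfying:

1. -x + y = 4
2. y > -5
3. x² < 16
Yes

Take x = 0, y = 4. Substituting into each constraint:
  (1) 0 + 4 = 4 ✓
  (2) 4 > -5 ✓
  (3) x² = (0)² = 0, and 0 < 16 ✓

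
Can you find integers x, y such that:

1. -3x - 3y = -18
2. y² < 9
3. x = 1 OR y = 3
No

The full constraint system is jointly infeasible over the integers. Each constraint and what it forces:

  - -3x - 3y = -18: is a linear equation tying the variables together
  - y² < 9: restricts y to |y| ≤ 2
  - x = 1 OR y = 3: forces a choice: either x = 1 or y = 3

Split on the disjunction (x = 1 OR y = 3):
  • If x = 1: the equation forces y = 5, but y² < 9 requires |y| ≤ 2.
  • If y = 3: this contradicts y² < 9, which requires |y| ≤ 2.
Both branches are infeasible, so the system has no integer solution.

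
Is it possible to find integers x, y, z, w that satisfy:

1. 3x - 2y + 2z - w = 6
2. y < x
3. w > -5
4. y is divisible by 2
Yes

Take x = 1, y = 0, z = 0, w = -3. Substituting into each constraint:
  (1) 3(1) - 2(0) + 2(0) + 3 = 6 ✓
  (2) 0 < 1 ✓
  (3) -3 > -5 ✓
  (4) 0 = 2 × 0, remainder 0 ✓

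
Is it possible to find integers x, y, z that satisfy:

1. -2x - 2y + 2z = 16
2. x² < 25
Yes

Take x = 0, y = -8, z = 0. Substituting into each constraint:
  (1) -2(0) - 2(-8) + 2(0) = 16 ✓
  (2) x² = (0)² = 0, and 0 < 25 ✓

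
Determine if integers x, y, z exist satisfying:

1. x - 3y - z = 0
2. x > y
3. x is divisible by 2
Yes

Take x = 0, y = -1, z = 3. Substituting into each constraint:
  (1) 0 - 3(-1) + (-3) = 0 ✓
  (2) 0 > -1 ✓
  (3) 0 = 2 × 0, remainder 0 ✓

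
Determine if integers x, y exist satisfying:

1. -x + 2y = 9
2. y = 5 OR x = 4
Yes

Take x = 1, y = 5. Substituting into each constraint:
  (1) (-1) + 2(5) = 9 ✓
  (2) y = 5, target 5 ✓ (first branch holds)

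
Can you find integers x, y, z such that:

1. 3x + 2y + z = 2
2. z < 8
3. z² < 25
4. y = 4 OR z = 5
Yes

Take x = -2, y = 4, z = 0. Substituting into each constraint:
  (1) 3(-2) + 2(4) + 0 = 2 ✓
  (2) 0 < 8 ✓
  (3) z² = (0)² = 0, and 0 < 25 ✓
  (4) y = 4, target 4 ✓ (first branch holds)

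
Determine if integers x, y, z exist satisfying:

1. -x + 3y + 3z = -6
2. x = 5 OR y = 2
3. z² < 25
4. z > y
Yes

Take x = 21, y = 2, z = 3. Substituting into each constraint:
  (1) (-21) + 3(2) + 3(3) = -6 ✓
  (2) y = 2, target 2 ✓ (second branch holds)
  (3) z² = (3)² = 9, and 9 < 25 ✓
  (4) 3 > 2 ✓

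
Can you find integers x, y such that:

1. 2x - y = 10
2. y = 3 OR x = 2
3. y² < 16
No

The full constraint system is jointly infeasible over the integers. Each constraint and what it forces:

  - 2x - y = 10: is a linear equation tying the variables together
  - y = 3 OR x = 2: forces a choice: either y = 3 or x = 2
  - y² < 16: restricts y to |y| ≤ 3

Split on the disjunction (y = 3 OR x = 2):
  • If y = 3: with y = 3, every remaining term of the linear equation is divisible by 2, so the left side is ≡ 0 (mod 2); but the right side 13 ≡ 1 (mod 2). No integers can satisfy it.
  • If x = 2: the equation forces y = -6, but y² < 16 requires |y| ≤ 3.
Both branches are infeasible, so the system has no integer solution.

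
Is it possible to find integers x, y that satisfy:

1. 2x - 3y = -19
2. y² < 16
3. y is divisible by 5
No

The full constraint system is jointly infeasible over the integers. Each constraint and what it forces:

  - 2x - 3y = -19: is a linear equation tying the variables together
  - y² < 16: restricts y to |y| ≤ 3
  - y is divisible by 5: restricts y to multiples of 5

The bounds confine y to {0} with 5 | y. For each value, substitute into the equation:
  • y = 0: the equation gives 2x = -19, so x would not be an integer.
Every case fails, so no integer solution exists.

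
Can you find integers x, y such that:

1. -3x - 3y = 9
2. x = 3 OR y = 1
Yes

Take x = -4, y = 1. Substituting into each constraint:
  (1) -3(-4) - 3(1) = 9 ✓
  (2) y = 1, target 1 ✓ (second branch holds)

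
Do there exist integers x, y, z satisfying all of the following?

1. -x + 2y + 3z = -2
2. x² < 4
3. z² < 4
Yes

Take x = 0, y = -1, z = 0. Substituting into each constraint:
  (1) 0 + 2(-1) + 3(0) = -2 ✓
  (2) x² = (0)² = 0, and 0 < 4 ✓
  (3) z² = (0)² = 0, and 0 < 4 ✓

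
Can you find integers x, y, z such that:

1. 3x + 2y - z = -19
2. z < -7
Yes

Take x = 0, y = -14, z = -9. Substituting into each constraint:
  (1) 3(0) + 2(-14) + 9 = -19 ✓
  (2) -9 < -7 ✓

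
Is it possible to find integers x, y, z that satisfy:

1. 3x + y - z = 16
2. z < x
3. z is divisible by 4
Yes

Take x = 1, y = 13, z = 0. Substituting into each constraint:
  (1) 3(1) + 13 + 0 = 16 ✓
  (2) 0 < 1 ✓
  (3) 0 = 4 × 0, remainder 0 ✓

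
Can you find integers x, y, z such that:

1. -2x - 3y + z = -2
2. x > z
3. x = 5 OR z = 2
Yes

Take x = 5, y = -3, z = -1. Substituting into each constraint:
  (1) -2(5) - 3(-3) + (-1) = -2 ✓
  (2) 5 > -1 ✓
  (3) x = 5, target 5 ✓ (first branch holds)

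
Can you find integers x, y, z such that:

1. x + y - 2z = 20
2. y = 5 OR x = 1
Yes

Take x = 1, y = 1, z = -9. Substituting into each constraint:
  (1) 1 + 1 - 2(-9) = 20 ✓
  (2) x = 1, target 1 ✓ (second branch holds)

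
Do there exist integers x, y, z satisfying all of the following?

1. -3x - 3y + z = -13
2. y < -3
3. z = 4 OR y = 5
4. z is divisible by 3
No

A contradictory subset is {-3x - 3y + z = -13, y < -3, z = 4 OR y = 5}. No integer assignment can satisfy these jointly:

  - -3x - 3y + z = -13: is a linear equation tying the variables together
  - y < -3: bounds one variable relative to a constant
  - z = 4 OR y = 5: forces a choice: either z = 4 or y = 5

Split on the disjunction (z = 4 OR y = 5):
  • If z = 4: with z = 4, every remaining term of the linear equation is divisible by 3, so the left side is ≡ 0 (mod 3); but the right side -17 ≡ 1 (mod 3). No integers can satisfy it.
  • If y = 5: this contradicts the bound y ≤ -4.
Both branches are infeasible, so the system has no integer solution.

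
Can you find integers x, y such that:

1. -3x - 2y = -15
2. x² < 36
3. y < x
Yes

Take x = 5, y = 0. Substituting into each constraint:
  (1) -3(5) - 2(0) = -15 ✓
  (2) x² = (5)² = 25, and 25 < 36 ✓
  (3) 0 < 5 ✓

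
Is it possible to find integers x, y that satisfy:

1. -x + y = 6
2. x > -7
Yes

Take x = -6, y = 0. Substituting into each constraint:
  (1) 6 + 0 = 6 ✓
  (2) -6 > -7 ✓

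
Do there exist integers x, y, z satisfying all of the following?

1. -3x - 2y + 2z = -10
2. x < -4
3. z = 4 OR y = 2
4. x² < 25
No

A contradictory subset is {x < -4, x² < 25}. No integer assignment can satisfy these jointly:

  - x < -4: bounds one variable relative to a constant
  - x² < 25: restricts x to |x| ≤ 4

Direct contradiction: the bounds on x require x ≥ -4 and x ≤ -5 simultaneously, which is empty.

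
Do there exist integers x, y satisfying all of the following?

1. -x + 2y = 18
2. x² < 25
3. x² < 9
Yes

Take x = 0, y = 9. Substituting into each constraint:
  (1) 0 + 2(9) = 18 ✓
  (2) x² = (0)² = 0, and 0 < 25 ✓
  (3) x² = (0)² = 0, and 0 < 9 ✓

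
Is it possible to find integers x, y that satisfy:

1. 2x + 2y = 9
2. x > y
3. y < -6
No

Even the single constraint (2x + 2y = 9) is infeasible over the integers.

  - 2x + 2y = 9: every term on the left is divisible by 2, so the LHS ≡ 0 (mod 2), but the RHS 9 is not — no integer solution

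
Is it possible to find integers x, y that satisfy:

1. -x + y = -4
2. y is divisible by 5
Yes

Take x = 4, y = 0. Substituting into each constraint:
  (1) (-4) + 0 = -4 ✓
  (2) 0 = 5 × 0, remainder 0 ✓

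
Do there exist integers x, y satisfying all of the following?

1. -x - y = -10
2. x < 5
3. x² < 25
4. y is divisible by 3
Yes

Take x = 4, y = 6. Substituting into each constraint:
  (1) (-4) + (-6) = -10 ✓
  (2) 4 < 5 ✓
  (3) x² = (4)² = 16, and 16 < 25 ✓
  (4) 6 = 3 × 2, remainder 0 ✓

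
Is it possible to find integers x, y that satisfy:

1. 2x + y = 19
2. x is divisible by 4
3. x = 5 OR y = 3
Yes

Take x = 8, y = 3. Substituting into each constraint:
  (1) 2(8) + 3 = 19 ✓
  (2) 8 = 4 × 2, remainder 0 ✓
  (3) y = 3, target 3 ✓ (second branch holds)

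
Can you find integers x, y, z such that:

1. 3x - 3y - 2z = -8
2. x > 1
Yes

Take x = 2, y = 0, z = 7. Substituting into each constraint:
  (1) 3(2) - 3(0) - 2(7) = -8 ✓
  (2) 2 > 1 ✓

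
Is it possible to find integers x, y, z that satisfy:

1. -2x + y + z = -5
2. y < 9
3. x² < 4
Yes

Take x = 0, y = -5, z = 0. Substituting into each constraint:
  (1) -2(0) + (-5) + 0 = -5 ✓
  (2) -5 < 9 ✓
  (3) x² = (0)² = 0, and 0 < 4 ✓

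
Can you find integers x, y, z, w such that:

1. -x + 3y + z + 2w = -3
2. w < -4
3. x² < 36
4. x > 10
No

A contradictory subset is {x² < 36, x > 10}. No integer assignment can satisfy these jointly:

  - x² < 36: restricts x to |x| ≤ 5
  - x > 10: bounds one variable relative to a constant

Direct contradiction: the bounds on x require x ≥ 11 and x ≤ 5 simultaneously, which is empty.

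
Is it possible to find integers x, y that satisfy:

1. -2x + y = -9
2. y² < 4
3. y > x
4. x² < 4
No

A contradictory subset is {-2x + y = -9, y² < 4, y > x}. No integer assignment can satisfy these jointly:

  - -2x + y = -9: is a linear equation tying the variables together
  - y² < 4: restricts y to |y| ≤ 1
  - y > x: bounds one variable relative to another variable

Propagating the comparison: x < y and y ≤ 1 give x ≤ 0. Range argument: with x ∈ [−∞, 0], y ∈ [-1, 1], the left side of the equation is at least -1, but the right side is -9 < -1. No integer solution exists.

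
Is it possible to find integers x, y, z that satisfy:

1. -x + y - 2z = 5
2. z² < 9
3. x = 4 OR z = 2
Yes

Take x = 0, y = 9, z = 2. Substituting into each constraint:
  (1) 0 + 9 - 2(2) = 5 ✓
  (2) z² = (2)² = 4, and 4 < 9 ✓
  (3) z = 2, target 2 ✓ (second branch holds)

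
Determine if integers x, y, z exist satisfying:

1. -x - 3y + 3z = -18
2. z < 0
Yes

Take x = 0, y = 5, z = -1. Substituting into each constraint:
  (1) 0 - 3(5) + 3(-1) = -18 ✓
  (2) -1 < 0 ✓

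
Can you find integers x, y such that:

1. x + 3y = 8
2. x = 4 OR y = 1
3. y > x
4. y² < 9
No

A contradictory subset is {x + 3y = 8, x = 4 OR y = 1, y > x}. No integer assignment can satisfy these jointly:

  - x + 3y = 8: is a linear equation tying the variables together
  - x = 4 OR y = 1: forces a choice: either x = 4 or y = 1
  - y > x: bounds one variable relative to another variable

Split on the disjunction (x = 4 OR y = 1):
  • If x = 4: with x = 4, every remaining term of the linear equation is divisible by 3, so the left side is ≡ 0 (mod 3); but the right side 4 ≡ 1 (mod 3). No integers can satisfy it.
  • If y = 1: the equation forces x = 5, giving (y, x) = (1, 5), which violates y > x.
Both branches are infeasible, so the system has no integer solution.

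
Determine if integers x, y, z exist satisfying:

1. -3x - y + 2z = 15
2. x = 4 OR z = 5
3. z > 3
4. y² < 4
Yes

Take x = -2, y = 1, z = 5. Substituting into each constraint:
  (1) -3(-2) + (-1) + 2(5) = 15 ✓
  (2) z = 5, target 5 ✓ (second branch holds)
  (3) 5 > 3 ✓
  (4) y² = (1)² = 1, and 1 < 4 ✓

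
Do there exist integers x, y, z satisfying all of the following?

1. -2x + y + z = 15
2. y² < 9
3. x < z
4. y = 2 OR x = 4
Yes

Take x = -12, y = 2, z = -11. Substituting into each constraint:
  (1) -2(-12) + 2 + (-11) = 15 ✓
  (2) y² = (2)² = 4, and 4 < 9 ✓
  (3) -12 < -11 ✓
  (4) y = 2, target 2 ✓ (first branch holds)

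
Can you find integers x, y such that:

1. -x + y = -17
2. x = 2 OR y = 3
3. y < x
Yes

Take x = 20, y = 3. Substituting into each constraint:
  (1) (-20) + 3 = -17 ✓
  (2) y = 3, target 3 ✓ (second branch holds)
  (3) 3 < 20 ✓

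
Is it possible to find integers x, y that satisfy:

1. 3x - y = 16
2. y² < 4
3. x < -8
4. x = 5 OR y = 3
No

A contradictory subset is {3x - y = 16, x < -8, x = 5 OR y = 3}. No integer assignment can satisfy these jointly:

  - 3x - y = 16: is a linear equation tying the variables together
  - x < -8: bounds one variable relative to a constant
  - x = 5 OR y = 3: forces a choice: either x = 5 or y = 3

Split on the disjunction (x = 5 OR y = 3):
  • If x = 5: this contradicts the bound x ≤ -9.
  • If y = 3: with y = 3, every remaining term of the linear equation is divisible by 3, so the left side is ≡ 0 (mod 3); but the right side 19 ≡ 1 (mod 3). No integers can satisfy it.
Both branches are infeasible, so the system has no integer solution.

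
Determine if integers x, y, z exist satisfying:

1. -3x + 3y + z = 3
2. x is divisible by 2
Yes

Take x = 0, y = 1, z = 0. Substituting into each constraint:
  (1) -3(0) + 3(1) + 0 = 3 ✓
  (2) 0 = 2 × 0, remainder 0 ✓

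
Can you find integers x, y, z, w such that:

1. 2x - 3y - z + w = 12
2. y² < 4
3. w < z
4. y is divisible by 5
Yes

Take x = 7, y = 0, z = 2, w = 0. Substituting into each constraint:
  (1) 2(7) - 3(0) + (-2) + 0 = 12 ✓
  (2) y² = (0)² = 0, and 0 < 4 ✓
  (3) 0 < 2 ✓
  (4) 0 = 5 × 0, remainder 0 ✓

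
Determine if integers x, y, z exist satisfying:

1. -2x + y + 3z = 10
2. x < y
Yes

Take x = 0, y = 1, z = 3. Substituting into each constraint:
  (1) -2(0) + 1 + 3(3) = 10 ✓
  (2) 0 < 1 ✓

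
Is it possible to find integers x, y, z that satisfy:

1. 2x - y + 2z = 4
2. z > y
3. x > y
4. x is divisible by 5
Yes

Take x = 0, y = -2, z = 1. Substituting into each constraint:
  (1) 2(0) + 2 + 2(1) = 4 ✓
  (2) 1 > -2 ✓
  (3) 0 > -2 ✓
  (4) 0 = 5 × 0, remainder 0 ✓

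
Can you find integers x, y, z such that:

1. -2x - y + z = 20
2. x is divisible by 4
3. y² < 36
Yes

Take x = 0, y = 2, z = 22. Substituting into each constraint:
  (1) -2(0) + (-2) + 22 = 20 ✓
  (2) 0 = 4 × 0, remainder 0 ✓
  (3) y² = (2)² = 4, and 4 < 36 ✓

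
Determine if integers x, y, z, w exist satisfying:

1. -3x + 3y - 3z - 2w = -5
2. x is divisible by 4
Yes

Take x = 0, y = -1, z = 0, w = 1. Substituting into each constraint:
  (1) -3(0) + 3(-1) - 3(0) - 2(1) = -5 ✓
  (2) 0 = 4 × 0, remainder 0 ✓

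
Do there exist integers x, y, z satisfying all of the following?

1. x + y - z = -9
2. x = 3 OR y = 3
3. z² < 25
Yes

Take x = 3, y = -13, z = -1. Substituting into each constraint:
  (1) 3 + (-13) + 1 = -9 ✓
  (2) x = 3, target 3 ✓ (first branch holds)
  (3) z² = (-1)² = 1, and 1 < 25 ✓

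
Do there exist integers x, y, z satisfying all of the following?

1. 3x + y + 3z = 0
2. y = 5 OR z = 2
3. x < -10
Yes

Take x = -11, y = 27, z = 2. Substituting into each constraint:
  (1) 3(-11) + 27 + 3(2) = 0 ✓
  (2) z = 2, target 2 ✓ (second branch holds)
  (3) -11 < -10 ✓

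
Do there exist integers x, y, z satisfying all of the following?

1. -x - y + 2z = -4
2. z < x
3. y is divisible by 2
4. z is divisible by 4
Yes

Take x = 2, y = 2, z = 0. Substituting into each constraint:
  (1) (-2) + (-2) + 2(0) = -4 ✓
  (2) 0 < 2 ✓
  (3) 2 = 2 × 1, remainder 0 ✓
  (4) 0 = 4 × 0, remainder 0 ✓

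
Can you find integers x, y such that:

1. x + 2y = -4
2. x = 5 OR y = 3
Yes

Take x = -10, y = 3. Substituting into each constraint:
  (1) (-10) + 2(3) = -4 ✓
  (2) y = 3, target 3 ✓ (second branch holds)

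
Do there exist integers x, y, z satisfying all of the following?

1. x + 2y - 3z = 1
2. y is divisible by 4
Yes

Take x = 1, y = 0, z = 0. Substituting into each constraint:
  (1) 1 + 2(0) - 3(0) = 1 ✓
  (2) 0 = 4 × 0, remainder 0 ✓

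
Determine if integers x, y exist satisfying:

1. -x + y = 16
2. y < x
No

The full constraint system is jointly infeasible over the integers. Each constraint and what it forces:

  - -x + y = 16: is a linear equation tying the variables together
  - y < x: bounds one variable relative to another variable

From the equation, x − y = -16, i.e. x − y = -16; but x > y requires x − y ≥ 1. Contradiction.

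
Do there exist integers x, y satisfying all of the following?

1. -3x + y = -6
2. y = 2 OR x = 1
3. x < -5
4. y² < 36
No

A contradictory subset is {-3x + y = -6, y = 2 OR x = 1, x < -5}. No integer assignment can satisfy these jointly:

  - -3x + y = -6: is a linear equation tying the variables together
  - y = 2 OR x = 1: forces a choice: either y = 2 or x = 1
  - x < -5: bounds one variable relative to a constant

Split on the disjunction (y = 2 OR x = 1):
  • If y = 2: with y = 2, every remaining term of the linear equation is divisible by 3, so the left side is ≡ 0 (mod 3); but the right side -8 ≡ 1 (mod 3). No integers can satisfy it.
  • If x = 1: this contradicts the bound x ≤ -6.
Both branches are infeasible, so the system has no integer solution.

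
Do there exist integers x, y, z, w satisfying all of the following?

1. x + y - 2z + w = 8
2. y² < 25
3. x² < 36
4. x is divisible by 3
Yes

Take x = 0, y = 0, z = -4, w = 0. Substituting into each constraint:
  (1) 0 + 0 - 2(-4) + 0 = 8 ✓
  (2) y² = (0)² = 0, and 0 < 25 ✓
  (3) x² = (0)² = 0, and 0 < 36 ✓
  (4) 0 = 3 × 0, remainder 0 ✓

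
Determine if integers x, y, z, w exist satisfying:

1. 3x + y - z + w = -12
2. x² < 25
Yes

Take x = 0, y = -12, z = 0, w = 0. Substituting into each constraint:
  (1) 3(0) + (-12) + 0 + 0 = -12 ✓
  (2) x² = (0)² = 0, and 0 < 25 ✓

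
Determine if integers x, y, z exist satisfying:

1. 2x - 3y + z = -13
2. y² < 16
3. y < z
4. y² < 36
Yes

Take x = -7, y = 0, z = 1. Substituting into each constraint:
  (1) 2(-7) - 3(0) + 1 = -13 ✓
  (2) y² = (0)² = 0, and 0 < 16 ✓
  (3) 0 < 1 ✓
  (4) y² = (0)² = 0, and 0 < 36 ✓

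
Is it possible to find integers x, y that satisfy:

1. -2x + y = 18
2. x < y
Yes

Take x = -17, y = -16. Substituting into each constraint:
  (1) -2(-17) + (-16) = 18 ✓
  (2) -17 < -16 ✓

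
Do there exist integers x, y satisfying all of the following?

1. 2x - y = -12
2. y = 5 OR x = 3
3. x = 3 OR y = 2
Yes

Take x = 3, y = 18. Substituting into each constraint:
  (1) 2(3) + (-18) = -12 ✓
  (2) x = 3, target 3 ✓ (second branch holds)
  (3) x = 3, target 3 ✓ (first branch holds)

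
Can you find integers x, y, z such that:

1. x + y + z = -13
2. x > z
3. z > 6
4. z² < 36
No

A contradictory subset is {z > 6, z² < 36}. No integer assignment can satisfy these jointly:

  - z > 6: bounds one variable relative to a constant
  - z² < 36: restricts z to |z| ≤ 5

Direct contradiction: the bounds on z require z ≥ 7 and z ≤ 5 simultaneously, which is empty.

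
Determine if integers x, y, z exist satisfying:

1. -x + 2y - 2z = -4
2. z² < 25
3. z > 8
No

A contradictory subset is {z² < 25, z > 8}. No integer assignment can satisfy these jointly:

  - z² < 25: restricts z to |z| ≤ 4
  - z > 8: bounds one variable relative to a constant

Direct contradiction: the bounds on z require z ≥ 9 and z ≤ 4 simultaneously, which is empty.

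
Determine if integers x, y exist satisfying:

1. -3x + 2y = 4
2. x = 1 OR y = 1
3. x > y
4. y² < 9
No

A contradictory subset is {-3x + 2y = 4, x = 1 OR y = 1, x > y}. No integer assignment can satisfy these jointly:

  - -3x + 2y = 4: is a linear equation tying the variables together
  - x = 1 OR y = 1: forces a choice: either x = 1 or y = 1
  - x > y: bounds one variable relative to another variable

Split on the disjunction (x = 1 OR y = 1):
  • If x = 1: with x = 1, every remaining term of the linear equation is divisible by 2, so the left side is ≡ 0 (mod 2); but the right side 7 ≡ 1 (mod 2). No integers can satisfy it.
  • If y = 1: with y = 1, every remaining term of the linear equation is divisible by 3, so the left side is ≡ 0 (mod 3); but the right side 2 ≡ 2 (mod 3). No integers can satisfy it.
Both branches are infeasible, so the system has no integer solution.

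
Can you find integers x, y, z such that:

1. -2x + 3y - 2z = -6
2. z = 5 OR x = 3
Yes

Take x = 1, y = 2, z = 5. Substituting into each constraint:
  (1) -2(1) + 3(2) - 2(5) = -6 ✓
  (2) z = 5, target 5 ✓ (first branch holds)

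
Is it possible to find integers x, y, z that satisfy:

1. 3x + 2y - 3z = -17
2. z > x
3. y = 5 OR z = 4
Yes

Take x = -9, y = 5, z = 0. Substituting into each constraint:
  (1) 3(-9) + 2(5) - 3(0) = -17 ✓
  (2) 0 > -9 ✓
  (3) y = 5, target 5 ✓ (first branch holds)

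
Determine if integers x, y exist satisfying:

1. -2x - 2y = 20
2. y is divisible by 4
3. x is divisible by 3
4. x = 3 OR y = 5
No

A contradictory subset is {-2x - 2y = 20, y is divisible by 4, x = 3 OR y = 5}. No integer assignment can satisfy these jointly:

  - -2x - 2y = 20: is a linear equation tying the variables together
  - y is divisible by 4: restricts y to multiples of 4
  - x = 3 OR y = 5: forces a choice: either x = 3 or y = 5

Split on the disjunction (x = 3 OR y = 5):
  • If x = 3: with x = 3, writing y = 4y', every remaining term of the linear equation is divisible by 8, so the left side is ≡ 0 (mod 8); but the right side 26 ≡ 2 (mod 8). No integers can satisfy it.
  • If y = 5: this contradicts the divisibility constraint — 5 is not a multiple of 4.
Both branches are infeasible, so the system has no integer solution.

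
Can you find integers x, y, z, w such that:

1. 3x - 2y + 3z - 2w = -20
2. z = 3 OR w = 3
Yes

Take x = 0, y = 7, z = 0, w = 3. Substituting into each constraint:
  (1) 3(0) - 2(7) + 3(0) - 2(3) = -20 ✓
  (2) w = 3, target 3 ✓ (second branch holds)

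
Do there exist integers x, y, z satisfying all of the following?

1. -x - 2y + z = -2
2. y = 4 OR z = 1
Yes

Take x = 1, y = 1, z = 1. Substituting into each constraint:
  (1) (-1) - 2(1) + 1 = -2 ✓
  (2) z = 1, target 1 ✓ (second branch holds)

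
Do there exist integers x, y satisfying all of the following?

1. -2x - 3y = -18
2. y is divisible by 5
Yes

Take x = 9, y = 0. Substituting into each constraint:
  (1) -2(9) - 3(0) = -18 ✓
  (2) 0 = 5 × 0, remainder 0 ✓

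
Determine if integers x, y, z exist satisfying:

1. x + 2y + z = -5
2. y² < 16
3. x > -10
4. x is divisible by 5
Yes

Take x = 0, y = 0, z = -5. Substituting into each constraint:
  (1) 0 + 2(0) + (-5) = -5 ✓
  (2) y² = (0)² = 0, and 0 < 16 ✓
  (3) 0 > -10 ✓
  (4) 0 = 5 × 0, remainder 0 ✓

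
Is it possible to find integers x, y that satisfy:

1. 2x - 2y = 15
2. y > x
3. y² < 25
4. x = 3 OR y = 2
No

Even the single constraint (2x - 2y = 15) is infeasible over the integers.

  - 2x - 2y = 15: every term on the left is divisible by 2, so the LHS ≡ 0 (mod 2), but the RHS 15 is not — no integer solution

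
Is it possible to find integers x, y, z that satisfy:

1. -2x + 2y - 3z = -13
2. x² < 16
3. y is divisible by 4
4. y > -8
Yes

Take x = 2, y = 0, z = 3. Substituting into each constraint:
  (1) -2(2) + 2(0) - 3(3) = -13 ✓
  (2) x² = (2)² = 4, and 4 < 16 ✓
  (3) 0 = 4 × 0, remainder 0 ✓
  (4) 0 > -8 ✓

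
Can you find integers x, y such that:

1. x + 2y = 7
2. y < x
Yes

Take x = 3, y = 2. Substituting into each constraint:
  (1) 3 + 2(2) = 7 ✓
  (2) 2 < 3 ✓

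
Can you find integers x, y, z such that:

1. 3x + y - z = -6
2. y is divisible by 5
Yes

Take x = -2, y = 0, z = 0. Substituting into each constraint:
  (1) 3(-2) + 0 + 0 = -6 ✓
  (2) 0 = 5 × 0, remainder 0 ✓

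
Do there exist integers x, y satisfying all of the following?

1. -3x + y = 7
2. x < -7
Yes

Take x = -8, y = -17. Substituting into each constraint:
  (1) -3(-8) + (-17) = 7 ✓
  (2) -8 < -7 ✓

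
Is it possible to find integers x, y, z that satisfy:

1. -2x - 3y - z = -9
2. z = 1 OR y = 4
Yes

Take x = 0, y = 4, z = -3. Substituting into each constraint:
  (1) -2(0) - 3(4) + 3 = -9 ✓
  (2) y = 4, target 4 ✓ (second branch holds)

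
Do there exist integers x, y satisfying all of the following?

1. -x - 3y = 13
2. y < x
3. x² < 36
Yes

Take x = -1, y = -4. Substituting into each constraint:
  (1) 1 - 3(-4) = 13 ✓
  (2) -4 < -1 ✓
  (3) x² = (-1)² = 1, and 1 < 36 ✓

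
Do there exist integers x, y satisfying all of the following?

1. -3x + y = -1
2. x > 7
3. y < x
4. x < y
No

A contradictory subset is {y < x, x < y}. No integer assignment can satisfy these jointly:

  - y < x: bounds one variable relative to another variable
  - x < y: bounds one variable relative to another variable

Direct contradiction: x > y and y > x cannot both hold.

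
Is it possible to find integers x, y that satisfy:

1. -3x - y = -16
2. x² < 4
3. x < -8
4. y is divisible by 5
No

A contradictory subset is {x² < 4, x < -8}. No integer assignment can satisfy these jointly:

  - x² < 4: restricts x to |x| ≤ 1
  - x < -8: bounds one variable relative to a constant

Direct contradiction: the bounds on x require x ≥ -1 and x ≤ -9 simultaneously, which is empty.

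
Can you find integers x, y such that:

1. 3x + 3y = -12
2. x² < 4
Yes

Take x = 0, y = -4. Substituting into each constraint:
  (1) 3(0) + 3(-4) = -12 ✓
  (2) x² = (0)² = 0, and 0 < 4 ✓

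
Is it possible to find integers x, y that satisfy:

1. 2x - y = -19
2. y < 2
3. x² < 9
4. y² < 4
No

A contradictory subset is {2x - y = -19, y < 2, x² < 9}. No integer assignment can satisfy these jointly:

  - 2x - y = -19: is a linear equation tying the variables together
  - y < 2: bounds one variable relative to a constant
  - x² < 9: restricts x to |x| ≤ 2

Range argument: with x ∈ [-2, 2], y ∈ [−∞, 1], the left side of the equation is at least -5, but the right side is -19 < -5. No integer solution exists.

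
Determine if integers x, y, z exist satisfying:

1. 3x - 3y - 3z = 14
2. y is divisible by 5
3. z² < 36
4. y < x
No

Even the single constraint (3x - 3y - 3z = 14) is infeasible over the integers.

  - 3x - 3y - 3z = 14: every term on the left is divisible by 3, so the LHS ≡ 0 (mod 3), but the RHS 14 is not — no integer solution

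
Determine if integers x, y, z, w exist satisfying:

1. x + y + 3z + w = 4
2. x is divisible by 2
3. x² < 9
Yes

Take x = 0, y = 0, z = 0, w = 4. Substituting into each constraint:
  (1) 0 + 0 + 3(0) + 4 = 4 ✓
  (2) 0 = 2 × 0, remainder 0 ✓
  (3) x² = (0)² = 0, and 0 < 9 ✓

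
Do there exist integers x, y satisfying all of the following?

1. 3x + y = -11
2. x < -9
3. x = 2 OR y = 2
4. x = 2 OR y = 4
No

A contradictory subset is {3x + y = -11, x < -9, x = 2 OR y = 4}. No integer assignment can satisfy these jointly:

  - 3x + y = -11: is a linear equation tying the variables together
  - x < -9: bounds one variable relative to a constant
  - x = 2 OR y = 4: forces a choice: either x = 2 or y = 4

Split on the disjunction (x = 2 OR y = 4):
  • If x = 2: this contradicts the bound x ≤ -10.
  • If y = 4: the equation forces x = -5, which contradicts the bound x ≤ -10.
Both branches are infeasible, so the system has no integer solution.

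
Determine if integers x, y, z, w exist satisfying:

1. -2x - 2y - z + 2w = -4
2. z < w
Yes

Take x = 0, y = 3, z = 0, w = 1. Substituting into each constraint:
  (1) -2(0) - 2(3) + 0 + 2(1) = -4 ✓
  (2) 0 < 1 ✓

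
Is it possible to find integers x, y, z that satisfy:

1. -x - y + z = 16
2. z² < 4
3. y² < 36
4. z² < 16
Yes

Take x = -16, y = 0, z = 0. Substituting into each constraint:
  (1) 16 + 0 + 0 = 16 ✓
  (2) z² = (0)² = 0, and 0 < 4 ✓
  (3) y² = (0)² = 0, and 0 < 36 ✓
  (4) z² = (0)² = 0, and 0 < 16 ✓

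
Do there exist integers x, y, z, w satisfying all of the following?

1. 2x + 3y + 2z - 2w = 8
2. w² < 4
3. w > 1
No

A contradictory subset is {w² < 4, w > 1}. No integer assignment can satisfy these jointly:

  - w² < 4: restricts w to |w| ≤ 1
  - w > 1: bounds one variable relative to a constant

Direct contradiction: the bounds on w require w ≥ 2 and w ≤ 1 simultaneously, which is empty.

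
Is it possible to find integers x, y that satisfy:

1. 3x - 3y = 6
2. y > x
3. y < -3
No

A contradictory subset is {3x - 3y = 6, y > x}. No integer assignment can satisfy these jointly:

  - 3x - 3y = 6: is a linear equation tying the variables together
  - y > x: bounds one variable relative to another variable

From the equation, x − y = 2, i.e. y − x = -2; but y > x requires y − x ≥ 1. Contradiction.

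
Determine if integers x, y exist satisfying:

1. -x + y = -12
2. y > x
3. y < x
No

A contradictory subset is {y > x, y < x}. No integer assignment can satisfy these jointly:

  - y > x: bounds one variable relative to another variable
  - y < x: bounds one variable relative to another variable

Direct contradiction: y > x and x > y cannot both hold.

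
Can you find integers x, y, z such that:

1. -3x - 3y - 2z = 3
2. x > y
Yes

Take x = 1, y = 0, z = -3. Substituting into each constraint:
  (1) -3(1) - 3(0) - 2(-3) = 3 ✓
  (2) 1 > 0 ✓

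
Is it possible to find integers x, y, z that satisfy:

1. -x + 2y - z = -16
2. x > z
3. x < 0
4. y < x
Yes

Take x = -1, y = -10, z = -3. Substituting into each constraint:
  (1) 1 + 2(-10) + 3 = -16 ✓
  (2) -1 > -3 ✓
  (3) -1 < 0 ✓
  (4) -10 < -1 ✓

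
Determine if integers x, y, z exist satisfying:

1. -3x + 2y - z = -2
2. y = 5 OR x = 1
Yes

Take x = 4, y = 5, z = 0. Substituting into each constraint:
  (1) -3(4) + 2(5) + 0 = -2 ✓
  (2) y = 5, target 5 ✓ (first branch holds)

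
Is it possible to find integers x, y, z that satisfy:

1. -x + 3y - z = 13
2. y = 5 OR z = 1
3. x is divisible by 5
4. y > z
Yes

Take x = -5, y = 3, z = 1. Substituting into each constraint:
  (1) 5 + 3(3) + (-1) = 13 ✓
  (2) z = 1, target 1 ✓ (second branch holds)
  (3) -5 = 5 × -1, remainder 0 ✓
  (4) 3 > 1 ✓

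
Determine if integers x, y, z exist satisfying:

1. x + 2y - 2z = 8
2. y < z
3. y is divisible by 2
Yes

Take x = 10, y = 0, z = 1. Substituting into each constraint:
  (1) 10 + 2(0) - 2(1) = 8 ✓
  (2) 0 < 1 ✓
  (3) 0 = 2 × 0, remainder 0 ✓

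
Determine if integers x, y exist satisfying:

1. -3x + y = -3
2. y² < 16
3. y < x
Yes

Take x = 1, y = 0. Substituting into each constraint:
  (1) -3(1) + 0 = -3 ✓
  (2) y² = (0)² = 0, and 0 < 16 ✓
  (3) 0 < 1 ✓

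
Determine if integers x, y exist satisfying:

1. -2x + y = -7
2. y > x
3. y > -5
Yes

Take x = 8, y = 9. Substituting into each constraint:
  (1) -2(8) + 9 = -7 ✓
  (2) 9 > 8 ✓
  (3) 9 > -5 ✓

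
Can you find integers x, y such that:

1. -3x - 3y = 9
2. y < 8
Yes

Take x = 0, y = -3. Substituting into each constraint:
  (1) -3(0) - 3(-3) = 9 ✓
  (2) -3 < 8 ✓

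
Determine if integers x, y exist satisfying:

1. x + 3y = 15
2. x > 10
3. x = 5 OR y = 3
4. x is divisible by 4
No

A contradictory subset is {x + 3y = 15, x > 10, x = 5 OR y = 3}. No integer assignment can satisfy these jointly:

  - x + 3y = 15: is a linear equation tying the variables together
  - x > 10: bounds one variable relative to a constant
  - x = 5 OR y = 3: forces a choice: either x = 5 or y = 3

Split on the disjunction (x = 5 OR y = 3):
  • If x = 5: this contradicts the bound x ≥ 11.
  • If y = 3: the equation forces x = 6, which contradicts the bound x ≥ 11.
Both branches are infeasible, so the system has no integer solution.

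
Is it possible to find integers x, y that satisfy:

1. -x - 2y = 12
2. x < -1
Yes

Take x = -12, y = 0. Substituting into each constraint:
  (1) 12 - 2(0) = 12 ✓
  (2) -12 < -1 ✓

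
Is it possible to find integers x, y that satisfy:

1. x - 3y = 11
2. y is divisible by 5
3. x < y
Yes

Take x = -19, y = -10. Substituting into each constraint:
  (1) (-19) - 3(-10) = 11 ✓
  (2) -10 = 5 × -2, remainder 0 ✓
  (3) -19 < -10 ✓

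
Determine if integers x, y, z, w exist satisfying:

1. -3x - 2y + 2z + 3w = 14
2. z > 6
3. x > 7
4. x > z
Yes

Take x = 8, y = -12, z = 7, w = 0. Substituting into each constraint:
  (1) -3(8) - 2(-12) + 2(7) + 3(0) = 14 ✓
  (2) 7 > 6 ✓
  (3) 8 > 7 ✓
  (4) 8 > 7 ✓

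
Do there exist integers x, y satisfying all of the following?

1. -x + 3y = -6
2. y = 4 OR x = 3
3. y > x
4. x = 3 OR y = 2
No

A contradictory subset is {-x + 3y = -6, y = 4 OR x = 3, y > x}. No integer assignment can satisfy these jointly:

  - -x + 3y = -6: is a linear equation tying the variables together
  - y = 4 OR x = 3: forces a choice: either y = 4 or x = 3
  - y > x: bounds one variable relative to another variable

Split on the disjunction (y = 4 OR x = 3):
  • If y = 4: the equation forces x = 18, giving (y, x) = (4, 18), which violates y > x.
  • If x = 3: the equation forces y = -1, giving (x, y) = (3, -1), which violates y > x.
Both branches are infeasible, so the system has no integer solution.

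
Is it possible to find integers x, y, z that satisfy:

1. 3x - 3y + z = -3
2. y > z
Yes

Take x = 0, y = 1, z = 0. Substituting into each constraint:
  (1) 3(0) - 3(1) + 0 = -3 ✓
  (2) 1 > 0 ✓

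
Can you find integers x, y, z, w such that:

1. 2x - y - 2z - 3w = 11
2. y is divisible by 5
Yes

Take x = 7, y = 0, z = 0, w = 1. Substituting into each constraint:
  (1) 2(7) + 0 - 2(0) - 3(1) = 11 ✓
  (2) 0 = 5 × 0, remainder 0 ✓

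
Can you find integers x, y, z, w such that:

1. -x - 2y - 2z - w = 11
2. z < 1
Yes

Take x = 0, y = 0, z = 0, w = -11. Substituting into each constraint:
  (1) 0 - 2(0) - 2(0) + 11 = 11 ✓
  (2) 0 < 1 ✓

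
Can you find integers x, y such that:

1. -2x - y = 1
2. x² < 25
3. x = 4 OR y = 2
Yes

Take x = 4, y = -9. Substituting into each constraint:
  (1) -2(4) + 9 = 1 ✓
  (2) x² = (4)² = 16, and 16 < 25 ✓
  (3) x = 4, target 4 ✓ (first branch holds)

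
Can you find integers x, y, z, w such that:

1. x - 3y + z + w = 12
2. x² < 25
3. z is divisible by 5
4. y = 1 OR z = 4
Yes

Take x = 2, y = 1, z = 5, w = 8. Substituting into each constraint:
  (1) 2 - 3(1) + 5 + 8 = 12 ✓
  (2) x² = (2)² = 4, and 4 < 25 ✓
  (3) 5 = 5 × 1, remainder 0 ✓
  (4) y = 1, target 1 ✓ (first branch holds)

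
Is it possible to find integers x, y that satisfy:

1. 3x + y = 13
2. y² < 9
Yes

Take x = 5, y = -2. Substituting into each constraint:
  (1) 3(5) + (-2) = 13 ✓
  (2) y² = (-2)² = 4, and 4 < 9 ✓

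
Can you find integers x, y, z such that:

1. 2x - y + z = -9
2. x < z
Yes

Take x = -1, y = 7, z = 0. Substituting into each constraint:
  (1) 2(-1) + (-7) + 0 = -9 ✓
  (2) -1 < 0 ✓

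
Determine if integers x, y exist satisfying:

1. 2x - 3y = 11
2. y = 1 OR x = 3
Yes

Take x = 7, y = 1. Substituting into each constraint:
  (1) 2(7) - 3(1) = 11 ✓
  (2) y = 1, target 1 ✓ (first branch holds)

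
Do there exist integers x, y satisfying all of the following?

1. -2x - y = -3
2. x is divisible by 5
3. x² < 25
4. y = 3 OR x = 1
Yes

Take x = 0, y = 3. Substituting into each constraint:
  (1) -2(0) + (-3) = -3 ✓
  (2) 0 = 5 × 0, remainder 0 ✓
  (3) x² = (0)² = 0, and 0 < 25 ✓
  (4) y = 3, target 3 ✓ (first branch holds)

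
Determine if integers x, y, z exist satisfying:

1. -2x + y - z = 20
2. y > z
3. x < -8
Yes

Take x = -9, y = 2, z = 0. Substituting into each constraint:
  (1) -2(-9) + 2 + 0 = 20 ✓
  (2) 2 > 0 ✓
  (3) -9 < -8 ✓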